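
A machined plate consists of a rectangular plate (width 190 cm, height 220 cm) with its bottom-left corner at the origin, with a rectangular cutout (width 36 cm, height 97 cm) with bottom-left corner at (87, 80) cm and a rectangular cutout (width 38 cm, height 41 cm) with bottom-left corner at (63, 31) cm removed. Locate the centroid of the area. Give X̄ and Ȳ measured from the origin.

Part | A | x̄ᵢ | ȳᵢ | A·x̄ᵢ | A·ȳᵢ
plate | 41800.00 | 95.00 | 110.00 | 3971000.00 | 4598000.00
hole 1 | -3492.00 | 105.00 | 128.50 | -366660.00 | -448722.00
hole 2 | -1558.00 | 82.00 | 51.50 | -127756.00 | -80237.00
Σ | 36750.00 |  |  | 3476584.00 | 4069041.00
X̄ = 3476584.00 / 36750.00 = 94.60 cm
Ȳ = 4069041.00 / 36750.00 = 110.72 cm

X̄ = 94.60 cm, Ȳ = 110.72 cm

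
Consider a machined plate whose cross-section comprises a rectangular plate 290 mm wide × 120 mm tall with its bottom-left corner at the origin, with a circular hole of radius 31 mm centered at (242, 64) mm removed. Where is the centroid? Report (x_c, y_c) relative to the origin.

plate: A = 290 × 120 = 34800.00, centroid at (145.00, 60.00).
hole: A = −π·31² = -3019.07, centroid at (242.00, 64.00).
ΣA = 31780.93 mm²
ΣAx_c = (34800.00)(145.00) + (-3019.07)(242.00) = 4315384.93 mm³
ΣAy_c = (34800.00)(60.00) + (-3019.07)(64.00) = 1894779.49 mm³
x_c = 4315384.93 / 31780.93 = 135.79 mm
y_c = 1894779.49 / 31780.93 = 59.62 mm

x_c = 135.79 mm, y_c = 59.62 mm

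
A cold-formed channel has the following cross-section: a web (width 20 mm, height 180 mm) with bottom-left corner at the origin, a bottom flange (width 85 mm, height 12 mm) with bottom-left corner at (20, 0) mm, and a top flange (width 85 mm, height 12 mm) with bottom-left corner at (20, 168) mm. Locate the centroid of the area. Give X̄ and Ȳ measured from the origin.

Part | A | x̄ᵢ | ȳᵢ | A·x̄ᵢ | A·ȳᵢ
web | 3600.00 | 10.00 | 90.00 | 36000.00 | 324000.00
bottom flange | 1020.00 | 62.50 | 6.00 | 63750.00 | 6120.00
top flange | 1020.00 | 62.50 | 174.00 | 63750.00 | 177480.00
Σ | 5640.00 |  |  | 163500.00 | 507600.00
X̄ = 163500.00 / 5640.00 = 28.99 mm
Ȳ = 507600.00 / 5640.00 = 90.00 mm

X̄ = 28.99 mm, Ȳ = 90.00 mm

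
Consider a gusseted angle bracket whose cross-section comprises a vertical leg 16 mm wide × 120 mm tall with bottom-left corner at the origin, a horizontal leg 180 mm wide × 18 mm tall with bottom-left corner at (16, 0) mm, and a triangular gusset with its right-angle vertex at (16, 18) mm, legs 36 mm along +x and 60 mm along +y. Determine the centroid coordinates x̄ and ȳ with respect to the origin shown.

vertical leg: A = 16 × 120 = 1920.00, centroid at (8.00, 60.00).
horizontal leg: A = 180 × 18 = 3240.00, centroid at (106.00, 9.00).
gusset: A = ½·36·60 = 1080.00, centroid at (28.00, 38.00).
ΣA = 6240.00 mm², ΣAx̄ = 389040.00 mm³, ΣAȳ = 185400.00 mm³.
x̄ = 389040.00/6240.00 = 62.35 mm; ȳ = 185400.00/6240.00 = 29.71 mm.

x̄ = 62.35 mm, ȳ = 29.71 mm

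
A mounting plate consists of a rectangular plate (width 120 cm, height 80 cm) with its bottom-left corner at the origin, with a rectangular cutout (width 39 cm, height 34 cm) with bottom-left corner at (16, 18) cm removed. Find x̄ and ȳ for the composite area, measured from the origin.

x̄ = 63.93 cm, ȳ = 40.80 cm

plate: A = 120 × 80 = 9600.00, centroid at (60.00, 40.00).
hole: A = −(39 × 34) = -1326.00, centroid at (35.50, 35.00).
ΣA = 8274.00 cm², ΣAx̄ = 528927.00 cm³, ΣAȳ = 337590.00 cm³.
x̄ = 528927.00/8274.00 = 63.93 cm; ȳ = 337590.00/8274.00 = 40.80 cm.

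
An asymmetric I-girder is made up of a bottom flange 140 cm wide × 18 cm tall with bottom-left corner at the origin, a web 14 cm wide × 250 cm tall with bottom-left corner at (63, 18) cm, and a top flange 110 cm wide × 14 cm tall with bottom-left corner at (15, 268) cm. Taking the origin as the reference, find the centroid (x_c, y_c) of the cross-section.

bottom flange: A = 140 × 18 = 2520.00, centroid at (70.00, 9.00).
web: A = 14 × 250 = 3500.00, centroid at (70.00, 143.00).
top flange: A = 110 × 14 = 1540.00, centroid at (70.00, 275.00).
ΣA = 7560.00 cm²
ΣAx_c = (2520.00)(70.00) + (3500.00)(70.00) + (1540.00)(70.00) = 529200.00 cm³
ΣAy_c = (2520.00)(9.00) + (3500.00)(143.00) + (1540.00)(275.00) = 946680.00 cm³
x_c = 529200.00 / 7560.00 = 70.00 cm
y_c = 946680.00 / 7560.00 = 125.22 cm

x_c = 70.00 cm, y_c = 125.22 cm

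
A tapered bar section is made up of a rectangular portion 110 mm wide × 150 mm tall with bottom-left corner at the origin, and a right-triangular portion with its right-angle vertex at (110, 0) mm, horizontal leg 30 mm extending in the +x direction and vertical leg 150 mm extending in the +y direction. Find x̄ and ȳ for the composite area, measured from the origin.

rectangular portion: A = 110 × 150 = 16500.00, centroid at (55.00, 75.00).
triangular portion: A = ½·30·150 = 2250.00, centroid at (120.00, 50.00).
ΣA = 18750.00 mm², ΣAx̄ = 1177500.00 mm³, ΣAȳ = 1350000.00 mm³.
x̄ = 1177500.00/18750.00 = 62.80 mm; ȳ = 1350000.00/18750.00 = 72.00 mm.

x̄ = 62.80 mm, ȳ = 72.00 mm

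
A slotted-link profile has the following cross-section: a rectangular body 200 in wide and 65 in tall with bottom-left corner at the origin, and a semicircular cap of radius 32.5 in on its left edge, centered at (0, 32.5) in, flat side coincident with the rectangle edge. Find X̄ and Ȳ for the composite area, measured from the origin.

Part | A | x̄ᵢ | ȳᵢ | A·x̄ᵢ | A·ȳᵢ
rectangular body | 13000.00 | 100.00 | 32.50 | 1300000.00 | 422500.00
semicircular end | 1659.15 | -13.79 | 32.50 | -22885.42 | 53922.49
Σ | 14659.15 |  |  | 1277114.58 | 476422.49
X̄ = 1277114.58 / 14659.15 = 87.12 in
Ȳ = 476422.49 / 14659.15 = 32.50 in

X̄ = 87.12 in, Ȳ = 32.50 in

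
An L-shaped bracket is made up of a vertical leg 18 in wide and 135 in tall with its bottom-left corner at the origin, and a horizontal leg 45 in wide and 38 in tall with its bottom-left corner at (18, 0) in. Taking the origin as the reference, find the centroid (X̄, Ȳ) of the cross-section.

vertical leg: A = 18 × 135 = 2430.00, centroid at (9.00, 67.50).
horizontal leg: A = 45 × 38 = 1710.00, centroid at (40.50, 19.00).
ΣA = 4140.00 in², ΣAX̄ = 91125.00 in³, ΣAȲ = 196515.00 in³.
X̄ = 91125.00/4140.00 = 22.01 in; Ȳ = 196515.00/4140.00 = 47.47 in.

X̄ = 22.01 in, Ȳ = 47.47 in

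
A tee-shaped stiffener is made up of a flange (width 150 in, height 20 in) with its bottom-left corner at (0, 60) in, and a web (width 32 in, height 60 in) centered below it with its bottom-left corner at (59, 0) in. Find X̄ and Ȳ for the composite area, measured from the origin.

web: A = 32 × 60 = 1920.00, centroid at (75.00, 30.00).
flange: A = 150 × 20 = 3000.00, centroid at (75.00, 70.00).
ΣA = 4920.00 in², ΣAX̄ = 369000.00 in³, ΣAȲ = 267600.00 in³.
X̄ = 369000.00/4920.00 = 75.00 in; Ȳ = 267600.00/4920.00 = 54.39 in.

X̄ = 75.00 in, Ȳ = 54.39 in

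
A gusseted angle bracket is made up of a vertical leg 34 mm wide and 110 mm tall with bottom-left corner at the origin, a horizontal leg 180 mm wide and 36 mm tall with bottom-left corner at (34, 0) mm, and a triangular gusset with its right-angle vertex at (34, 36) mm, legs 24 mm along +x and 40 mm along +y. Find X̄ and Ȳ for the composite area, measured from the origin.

X̄ = 82.92 mm, Ȳ = 32.34 mm

Part | A | x̄ᵢ | ȳᵢ | A·x̄ᵢ | A·ȳᵢ
vertical leg | 3740.00 | 17.00 | 55.00 | 63580.00 | 205700.00
horizontal leg | 6480.00 | 124.00 | 18.00 | 803520.00 | 116640.00
gusset | 480.00 | 42.00 | 49.33 | 20160.00 | 23680.00
Σ | 10700.00 |  |  | 887260.00 | 346020.00
X̄ = 887260.00 / 10700.00 = 82.92 mm
Ȳ = 346020.00 / 10700.00 = 32.34 mm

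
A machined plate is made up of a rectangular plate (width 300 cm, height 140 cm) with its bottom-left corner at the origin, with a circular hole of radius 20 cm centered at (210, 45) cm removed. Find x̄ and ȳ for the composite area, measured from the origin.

x̄ = 148.15 cm, ȳ = 70.77 cm

plate: A = 300 × 140 = 42000.00, centroid at (150.00, 70.00).
hole: A = −π·20² = -1256.64, centroid at (210.00, 45.00).
ΣA = 40743.36 cm²
ΣAx̄ = (42000.00)(150.00) + (-1256.64)(210.00) = 6036106.22 cm³
ΣAȳ = (42000.00)(70.00) + (-1256.64)(45.00) = 2883451.33 cm³
x̄ = 6036106.22 / 40743.36 = 148.15 cm
ȳ = 2883451.33 / 40743.36 = 70.77 cm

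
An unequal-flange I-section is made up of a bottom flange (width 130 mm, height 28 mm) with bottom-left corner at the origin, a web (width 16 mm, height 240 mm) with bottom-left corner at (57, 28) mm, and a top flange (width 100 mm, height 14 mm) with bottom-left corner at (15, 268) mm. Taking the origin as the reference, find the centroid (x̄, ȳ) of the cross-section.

bottom flange: A = 130 × 28 = 3640.00, centroid at (65.00, 14.00).
web: A = 16 × 240 = 3840.00, centroid at (65.00, 148.00).
top flange: A = 100 × 14 = 1400.00, centroid at (65.00, 275.00).
ΣA = 8880.00 mm², ΣAx̄ = 577200.00 mm³, ΣAȳ = 1004280.00 mm³.
x̄ = 577200.00/8880.00 = 65.00 mm; ȳ = 1004280.00/8880.00 = 113.09 mm.

x̄ = 65.00 mm, ȳ = 113.09 mm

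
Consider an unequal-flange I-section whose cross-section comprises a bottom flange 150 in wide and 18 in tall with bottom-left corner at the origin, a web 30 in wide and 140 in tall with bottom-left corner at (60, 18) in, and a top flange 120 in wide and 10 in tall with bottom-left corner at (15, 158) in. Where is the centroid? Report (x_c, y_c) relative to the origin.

x_c = 75.00 in, y_c = 72.78 in

bottom flange: A = 150 × 18 = 2700.00, centroid at (75.00, 9.00).
web: A = 30 × 140 = 4200.00, centroid at (75.00, 88.00).
top flange: A = 120 × 10 = 1200.00, centroid at (75.00, 163.00).
ΣA = 8100.00 in²
ΣAx_c = (2700.00)(75.00) + (4200.00)(75.00) + (1200.00)(75.00) = 607500.00 in³
ΣAy_c = (2700.00)(9.00) + (4200.00)(88.00) + (1200.00)(163.00) = 589500.00 in³
x_c = 607500.00 / 8100.00 = 75.00 in
y_c = 589500.00 / 8100.00 = 72.78 in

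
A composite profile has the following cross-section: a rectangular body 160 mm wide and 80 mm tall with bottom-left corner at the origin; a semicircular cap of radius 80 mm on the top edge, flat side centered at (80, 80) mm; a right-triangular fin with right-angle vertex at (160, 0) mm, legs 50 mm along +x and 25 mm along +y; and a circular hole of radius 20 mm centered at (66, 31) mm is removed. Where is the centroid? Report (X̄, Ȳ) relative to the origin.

X̄ = 83.51 mm, Ȳ = 73.08 mm

rectangular body: A = 160 × 80 = 12800.00, centroid at (80.00, 40.00).
semicircular top: A = ½π·80² = 10053.10, centroid at (80.00, 113.95).
triangular fin: A = ½·50·25 = 625.00, centroid at (176.67, 8.33).
hole: A = −π·20² = -1256.64, centroid at (66.00, 31.00).
ΣA = 22221.46 mm²
ΣAX̄ = (12800.00)(80.00) + (10053.10)(80.00) + (625.00)(176.67) + (-1256.64)(66.00) = 1855726.34 mm³
ΣAȲ = (12800.00)(40.00) + (10053.10)(113.95) + (625.00)(8.33) + (-1256.64)(31.00) = 1623833.64 mm³
X̄ = 1855726.34 / 22221.46 = 83.51 mm
Ȳ = 1623833.64 / 22221.46 = 73.08 mm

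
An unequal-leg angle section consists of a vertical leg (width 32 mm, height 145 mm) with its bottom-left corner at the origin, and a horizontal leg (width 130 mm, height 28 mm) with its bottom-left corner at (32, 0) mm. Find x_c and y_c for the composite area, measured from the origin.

x_c = 51.61 mm, y_c = 46.78 mm

vertical leg: A = 32 × 145 = 4640.00, centroid at (16.00, 72.50).
horizontal leg: A = 130 × 28 = 3640.00, centroid at (97.00, 14.00).
ΣA = 8280.00 mm², ΣAx_c = 427320.00 mm³, ΣAy_c = 387360.00 mm³.
x_c = 427320.00/8280.00 = 51.61 mm; y_c = 387360.00/8280.00 = 46.78 mm.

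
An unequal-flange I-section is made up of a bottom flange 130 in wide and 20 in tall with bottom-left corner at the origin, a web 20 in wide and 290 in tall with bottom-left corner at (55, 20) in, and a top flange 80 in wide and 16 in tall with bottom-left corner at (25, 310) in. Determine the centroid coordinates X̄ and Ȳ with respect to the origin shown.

bottom flange: A = 130 × 20 = 2600.00, centroid at (65.00, 10.00).
web: A = 20 × 290 = 5800.00, centroid at (65.00, 165.00).
top flange: A = 80 × 16 = 1280.00, centroid at (65.00, 318.00).
ΣA = 9680.00 in²
ΣAX̄ = (2600.00)(65.00) + (5800.00)(65.00) + (1280.00)(65.00) = 629200.00 in³
ΣAȲ = (2600.00)(10.00) + (5800.00)(165.00) + (1280.00)(318.00) = 1390040.00 in³
X̄ = 629200.00 / 9680.00 = 65.00 in
Ȳ = 1390040.00 / 9680.00 = 143.60 in

X̄ = 65.00 in, Ȳ = 143.60 in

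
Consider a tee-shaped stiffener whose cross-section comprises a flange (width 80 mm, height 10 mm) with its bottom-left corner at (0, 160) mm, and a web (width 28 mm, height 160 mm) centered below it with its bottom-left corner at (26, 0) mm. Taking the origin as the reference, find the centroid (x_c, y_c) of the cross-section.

x_c = 40.00 mm, y_c = 92.88 mm

Part | A | x̄ᵢ | ȳᵢ | A·x̄ᵢ | A·ȳᵢ
web | 4480.00 | 40.00 | 80.00 | 179200.00 | 358400.00
flange | 800.00 | 40.00 | 165.00 | 32000.00 | 132000.00
Σ | 5280.00 |  |  | 211200.00 | 490400.00
x_c = 211200.00 / 5280.00 = 40.00 mm
y_c = 490400.00 / 5280.00 = 92.88 mm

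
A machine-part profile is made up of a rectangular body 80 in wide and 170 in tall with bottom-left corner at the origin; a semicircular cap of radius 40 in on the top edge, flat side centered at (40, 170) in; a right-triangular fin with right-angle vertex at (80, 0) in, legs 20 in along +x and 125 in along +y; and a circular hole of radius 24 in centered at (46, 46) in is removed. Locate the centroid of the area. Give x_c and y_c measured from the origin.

rectangular body: A = 80 × 170 = 13600.00, centroid at (40.00, 85.00).
semicircular top: A = ½π·40² = 2513.27, centroid at (40.00, 186.98).
triangular fin: A = ½·20·125 = 1250.00, centroid at (86.67, 41.67).
hole: A = −π·24² = -1809.56, centroid at (46.00, 46.00).
ΣA = 15553.72 in², ΣAx_c = 669624.66 in³, ΣAy_c = 1594766.96 in³.
x_c = 669624.66/15553.72 = 43.05 in; y_c = 1594766.96/15553.72 = 102.53 in.

x_c = 43.05 in, y_c = 102.53 in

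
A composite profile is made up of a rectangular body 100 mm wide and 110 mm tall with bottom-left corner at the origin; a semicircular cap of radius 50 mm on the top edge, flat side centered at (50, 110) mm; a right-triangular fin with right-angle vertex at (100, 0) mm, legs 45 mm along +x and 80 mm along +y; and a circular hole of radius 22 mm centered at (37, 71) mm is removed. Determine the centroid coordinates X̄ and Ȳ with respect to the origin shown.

Part | A | x̄ᵢ | ȳᵢ | A·x̄ᵢ | A·ȳᵢ
rectangular body | 11000.00 | 50.00 | 55.00 | 550000.00 | 605000.00
semicircular top | 3926.99 | 50.00 | 131.22 | 196349.54 | 515302.32
triangular fin | 1800.00 | 115.00 | 26.67 | 207000.00 | 48000.00
hole | -1520.53 | 37.00 | 71.00 | -56259.64 | -107957.69
Σ | 15206.46 |  |  | 897089.90 | 1060344.63
X̄ = 897089.90 / 15206.46 = 58.99 mm
Ȳ = 1060344.63 / 15206.46 = 69.73 mm

X̄ = 58.99 mm, Ȳ = 69.73 mm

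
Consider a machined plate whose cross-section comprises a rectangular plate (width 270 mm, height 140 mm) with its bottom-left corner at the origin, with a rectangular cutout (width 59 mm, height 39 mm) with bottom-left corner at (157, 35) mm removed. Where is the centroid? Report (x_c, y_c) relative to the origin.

x_c = 131.66 mm, y_c = 71.00 mm

Part | A | x̄ᵢ | ȳᵢ | A·x̄ᵢ | A·ȳᵢ
plate | 37800.00 | 135.00 | 70.00 | 5103000.00 | 2646000.00
hole | -2301.00 | 186.50 | 54.50 | -429136.50 | -125404.50
Σ | 35499.00 |  |  | 4673863.50 | 2520595.50
x_c = 4673863.50 / 35499.00 = 131.66 mm
y_c = 2520595.50 / 35499.00 = 71.00 mm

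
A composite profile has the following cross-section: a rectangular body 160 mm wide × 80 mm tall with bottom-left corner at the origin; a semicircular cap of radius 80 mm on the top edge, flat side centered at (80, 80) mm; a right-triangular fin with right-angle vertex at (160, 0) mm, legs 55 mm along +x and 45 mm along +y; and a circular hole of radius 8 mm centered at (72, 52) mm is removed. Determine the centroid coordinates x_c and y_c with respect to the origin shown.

x_c = 85.16 mm, y_c = 69.72 mm

rectangular body: A = 160 × 80 = 12800.00, centroid at (80.00, 40.00).
semicircular top: A = ½π·80² = 10053.10, centroid at (80.00, 113.95).
triangular fin: A = ½·55·45 = 1237.50, centroid at (178.33, 15.00).
hole: A = −π·8² = -201.06, centroid at (72.00, 52.00).
ΣA = 23889.53 mm²
ΣAx_c = (12800.00)(80.00) + (10053.10)(80.00) + (1237.50)(178.33) + (-201.06)(72.00) = 2034458.76 mm³
ΣAy_c = (12800.00)(40.00) + (10053.10)(113.95) + (1237.50)(15.00) + (-201.06)(52.00) = 1665688.33 mm³
x_c = 2034458.76 / 23889.53 = 85.16 mm
y_c = 1665688.33 / 23889.53 = 69.72 mm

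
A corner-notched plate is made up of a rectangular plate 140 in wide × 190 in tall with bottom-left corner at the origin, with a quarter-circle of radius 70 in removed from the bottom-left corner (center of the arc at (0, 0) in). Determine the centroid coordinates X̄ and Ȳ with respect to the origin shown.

plate: A = 140 × 190 = 26600.00, centroid at (70.00, 95.00).
removed quarter-circle: A = −¼π·70² = -3848.45, centroid at (29.71, 29.71).
ΣA = 22751.55 in²
ΣAX̄ = (26600.00)(70.00) + (-3848.45)(29.71) = 1747666.67 in³
ΣAȲ = (26600.00)(95.00) + (-3848.45)(29.71) = 2412666.67 in³
X̄ = 1747666.67 / 22751.55 = 76.82 in
Ȳ = 2412666.67 / 22751.55 = 106.04 in

X̄ = 76.82 in, Ȳ = 106.04 in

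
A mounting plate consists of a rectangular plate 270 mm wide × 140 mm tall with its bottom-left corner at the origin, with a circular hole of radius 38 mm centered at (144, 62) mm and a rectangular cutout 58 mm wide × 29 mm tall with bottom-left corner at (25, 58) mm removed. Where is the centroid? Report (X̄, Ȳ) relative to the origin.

X̄ = 138.02 mm, Ȳ = 71.02 mm

Part | A | x̄ᵢ | ȳᵢ | A·x̄ᵢ | A·ȳᵢ
plate | 37800.00 | 135.00 | 70.00 | 5103000.00 | 2646000.00
hole 1 | -4536.46 | 144.00 | 62.00 | -653250.21 | -281260.51
hole 2 | -1682.00 | 54.00 | 72.50 | -90828.00 | -121945.00
Σ | 31581.54 |  |  | 4358921.79 | 2242794.49
X̄ = 4358921.79 / 31581.54 = 138.02 mm
Ȳ = 2242794.49 / 31581.54 = 71.02 mm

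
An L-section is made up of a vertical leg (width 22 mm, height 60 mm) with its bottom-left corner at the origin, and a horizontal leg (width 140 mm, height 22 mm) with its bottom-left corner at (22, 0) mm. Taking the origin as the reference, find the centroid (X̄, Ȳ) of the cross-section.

vertical leg: A = 22 × 60 = 1320.00, centroid at (11.00, 30.00).
horizontal leg: A = 140 × 22 = 3080.00, centroid at (92.00, 11.00).
ΣA = 4400.00 mm²
ΣAX̄ = (1320.00)(11.00) + (3080.00)(92.00) = 297880.00 mm³
ΣAȲ = (1320.00)(30.00) + (3080.00)(11.00) = 73480.00 mm³
X̄ = 297880.00 / 4400.00 = 67.70 mm
Ȳ = 73480.00 / 4400.00 = 16.70 mm

X̄ = 67.70 mm, Ȳ = 16.70 mm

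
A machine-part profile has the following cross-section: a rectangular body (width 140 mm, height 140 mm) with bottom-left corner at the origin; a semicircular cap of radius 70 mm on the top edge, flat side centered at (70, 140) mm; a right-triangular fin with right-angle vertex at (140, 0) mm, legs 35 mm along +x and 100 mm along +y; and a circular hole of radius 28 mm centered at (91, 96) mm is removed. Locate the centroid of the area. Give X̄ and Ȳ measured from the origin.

rectangular body: A = 140 × 140 = 19600.00, centroid at (70.00, 70.00).
semicircular top: A = ½π·70² = 7696.90, centroid at (70.00, 169.71).
triangular fin: A = ½·35·100 = 1750.00, centroid at (151.67, 33.33).
hole: A = −π·28² = -2463.01, centroid at (91.00, 96.00).
ΣA = 26583.89 mm²
ΣAX̄ = (19600.00)(70.00) + (7696.90)(70.00) + (1750.00)(151.67) + (-2463.01)(91.00) = 1952066.02 mm³
ΣAȲ = (19600.00)(70.00) + (7696.90)(169.71) + (1750.00)(33.33) + (-2463.01)(96.00) = 2500117.45 mm³
X̄ = 1952066.02 / 26583.89 = 73.43 mm
Ȳ = 2500117.45 / 26583.89 = 94.05 mm

X̄ = 73.43 mm, Ȳ = 94.05 mm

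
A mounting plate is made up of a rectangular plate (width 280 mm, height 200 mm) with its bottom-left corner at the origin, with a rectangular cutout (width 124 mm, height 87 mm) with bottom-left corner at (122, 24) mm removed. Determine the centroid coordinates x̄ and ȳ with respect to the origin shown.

x̄ = 129.50 mm, ȳ = 107.75 mm

plate: A = 280 × 200 = 56000.00, centroid at (140.00, 100.00).
hole: A = −(124 × 87) = -10788.00, centroid at (184.00, 67.50).
ΣA = 45212.00 mm²
ΣAx̄ = (56000.00)(140.00) + (-10788.00)(184.00) = 5855008.00 mm³
ΣAȳ = (56000.00)(100.00) + (-10788.00)(67.50) = 4871810.00 mm³
x̄ = 5855008.00 / 45212.00 = 129.50 mm
ȳ = 4871810.00 / 45212.00 = 107.75 mm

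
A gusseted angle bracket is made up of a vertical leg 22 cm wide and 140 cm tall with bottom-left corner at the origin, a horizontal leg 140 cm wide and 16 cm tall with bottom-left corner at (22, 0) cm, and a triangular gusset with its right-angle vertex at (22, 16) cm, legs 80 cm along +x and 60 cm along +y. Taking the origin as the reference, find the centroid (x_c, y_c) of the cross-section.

Part | A | x̄ᵢ | ȳᵢ | A·x̄ᵢ | A·ȳᵢ
vertical leg | 3080.00 | 11.00 | 70.00 | 33880.00 | 215600.00
horizontal leg | 2240.00 | 92.00 | 8.00 | 206080.00 | 17920.00
gusset | 2400.00 | 48.67 | 36.00 | 116800.00 | 86400.00
Σ | 7720.00 |  |  | 356760.00 | 319920.00
x_c = 356760.00 / 7720.00 = 46.21 cm
y_c = 319920.00 / 7720.00 = 41.44 cm

x_c = 46.21 cm, y_c = 41.44 cm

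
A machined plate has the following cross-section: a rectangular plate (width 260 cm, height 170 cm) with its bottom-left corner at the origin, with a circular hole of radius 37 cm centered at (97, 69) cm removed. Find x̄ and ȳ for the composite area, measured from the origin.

x̄ = 133.56 cm, ȳ = 86.72 cm

plate: A = 260 × 170 = 44200.00, centroid at (130.00, 85.00).
hole: A = −π·37² = -4300.84, centroid at (97.00, 69.00).
ΣA = 39899.16 cm²
ΣAx̄ = (44200.00)(130.00) + (-4300.84)(97.00) = 5328818.49 cm³
ΣAȳ = (44200.00)(85.00) + (-4300.84)(69.00) = 3460242.02 cm³
x̄ = 5328818.49 / 39899.16 = 133.56 cm
ȳ = 3460242.02 / 39899.16 = 86.72 cm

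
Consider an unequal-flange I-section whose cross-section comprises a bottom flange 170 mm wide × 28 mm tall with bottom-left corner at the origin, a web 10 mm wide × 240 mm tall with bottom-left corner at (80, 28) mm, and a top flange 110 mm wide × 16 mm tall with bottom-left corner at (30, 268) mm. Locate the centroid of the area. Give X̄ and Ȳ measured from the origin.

X̄ = 85.00 mm, Ȳ = 101.75 mm

bottom flange: A = 170 × 28 = 4760.00, centroid at (85.00, 14.00).
web: A = 10 × 240 = 2400.00, centroid at (85.00, 148.00).
top flange: A = 110 × 16 = 1760.00, centroid at (85.00, 276.00).
ΣA = 8920.00 mm²
ΣAX̄ = (4760.00)(85.00) + (2400.00)(85.00) + (1760.00)(85.00) = 758200.00 mm³
ΣAȲ = (4760.00)(14.00) + (2400.00)(148.00) + (1760.00)(276.00) = 907600.00 mm³
X̄ = 758200.00 / 8920.00 = 85.00 mm
Ȳ = 907600.00 / 8920.00 = 101.75 mm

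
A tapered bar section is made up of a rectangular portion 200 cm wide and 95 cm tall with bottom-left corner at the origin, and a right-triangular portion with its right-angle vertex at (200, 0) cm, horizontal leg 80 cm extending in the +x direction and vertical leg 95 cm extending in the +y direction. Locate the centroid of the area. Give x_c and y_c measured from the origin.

x_c = 121.11 cm, y_c = 44.86 cm

Part | A | x̄ᵢ | ȳᵢ | A·x̄ᵢ | A·ȳᵢ
rectangular portion | 19000.00 | 100.00 | 47.50 | 1900000.00 | 902500.00
triangular portion | 3800.00 | 226.67 | 31.67 | 861333.33 | 120333.33
Σ | 22800.00 |  |  | 2761333.33 | 1022833.33
x_c = 2761333.33 / 22800.00 = 121.11 cm
y_c = 1022833.33 / 22800.00 = 44.86 cm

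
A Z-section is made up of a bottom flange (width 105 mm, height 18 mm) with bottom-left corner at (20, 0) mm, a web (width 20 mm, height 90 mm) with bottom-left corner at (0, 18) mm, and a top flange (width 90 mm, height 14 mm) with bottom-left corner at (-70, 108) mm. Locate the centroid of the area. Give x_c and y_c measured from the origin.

bottom flange: A = 105 × 18 = 1890.00, centroid at (72.50, 9.00).
web: A = 20 × 90 = 1800.00, centroid at (10.00, 63.00).
top flange: A = 90 × 14 = 1260.00, centroid at (-25.00, 115.00).
ΣA = 4950.00 mm², ΣAx_c = 123525.00 mm³, ΣAy_c = 275310.00 mm³.
x_c = 123525.00/4950.00 = 24.95 mm; y_c = 275310.00/4950.00 = 55.62 mm.

x_c = 24.95 mm, y_c = 55.62 mm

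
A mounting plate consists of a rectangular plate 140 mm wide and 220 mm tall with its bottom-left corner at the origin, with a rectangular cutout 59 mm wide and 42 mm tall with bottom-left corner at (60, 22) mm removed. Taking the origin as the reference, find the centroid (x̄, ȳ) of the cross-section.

plate: A = 140 × 220 = 30800.00, centroid at (70.00, 110.00).
hole: A = −(59 × 42) = -2478.00, centroid at (89.50, 43.00).
ΣA = 28322.00 mm², ΣAx̄ = 1934219.00 mm³, ΣAȳ = 3281446.00 mm³.
x̄ = 1934219.00/28322.00 = 68.29 mm; ȳ = 3281446.00/28322.00 = 115.86 mm.

x̄ = 68.29 mm, ȳ = 115.86 mm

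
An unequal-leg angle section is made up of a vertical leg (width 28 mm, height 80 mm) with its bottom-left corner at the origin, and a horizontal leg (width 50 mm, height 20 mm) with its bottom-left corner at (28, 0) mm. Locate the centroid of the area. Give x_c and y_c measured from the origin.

x_c = 26.04 mm, y_c = 30.74 mm

Part | A | x̄ᵢ | ȳᵢ | A·x̄ᵢ | A·ȳᵢ
vertical leg | 2240.00 | 14.00 | 40.00 | 31360.00 | 89600.00
horizontal leg | 1000.00 | 53.00 | 10.00 | 53000.00 | 10000.00
Σ | 3240.00 |  |  | 84360.00 | 99600.00
x_c = 84360.00 / 3240.00 = 26.04 mm
y_c = 99600.00 / 3240.00 = 30.74 mm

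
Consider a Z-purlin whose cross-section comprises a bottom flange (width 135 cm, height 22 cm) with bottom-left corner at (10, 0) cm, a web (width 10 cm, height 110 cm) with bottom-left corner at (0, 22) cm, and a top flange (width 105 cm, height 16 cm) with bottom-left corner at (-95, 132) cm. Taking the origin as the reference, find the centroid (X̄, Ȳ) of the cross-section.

X̄ = 28.57 cm, Ȳ = 61.32 cm

bottom flange: A = 135 × 22 = 2970.00, centroid at (77.50, 11.00).
web: A = 10 × 110 = 1100.00, centroid at (5.00, 77.00).
top flange: A = 105 × 16 = 1680.00, centroid at (-42.50, 140.00).
ΣA = 5750.00 cm², ΣAX̄ = 164275.00 cm³, ΣAȲ = 352570.00 cm³.
X̄ = 164275.00/5750.00 = 28.57 cm; Ȳ = 352570.00/5750.00 = 61.32 cm.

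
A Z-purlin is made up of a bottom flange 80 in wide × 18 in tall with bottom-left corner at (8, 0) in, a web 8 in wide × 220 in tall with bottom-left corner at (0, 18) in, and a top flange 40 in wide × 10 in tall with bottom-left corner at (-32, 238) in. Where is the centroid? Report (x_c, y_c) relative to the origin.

x_c = 19.82 in, y_c = 93.18 in

bottom flange: A = 80 × 18 = 1440.00, centroid at (48.00, 9.00).
web: A = 8 × 220 = 1760.00, centroid at (4.00, 128.00).
top flange: A = 40 × 10 = 400.00, centroid at (-12.00, 243.00).
ΣA = 3600.00 in², ΣAx_c = 71360.00 in³, ΣAy_c = 335440.00 in³.
x_c = 71360.00/3600.00 = 19.82 in; y_c = 335440.00/3600.00 = 93.18 in.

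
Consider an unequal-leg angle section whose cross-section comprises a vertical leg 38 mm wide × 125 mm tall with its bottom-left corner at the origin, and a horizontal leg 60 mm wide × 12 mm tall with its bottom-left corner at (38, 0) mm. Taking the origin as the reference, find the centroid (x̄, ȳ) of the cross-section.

vertical leg: A = 38 × 125 = 4750.00, centroid at (19.00, 62.50).
horizontal leg: A = 60 × 12 = 720.00, centroid at (68.00, 6.00).
ΣA = 5470.00 mm², ΣAx̄ = 139210.00 mm³, ΣAȳ = 301195.00 mm³.
x̄ = 139210.00/5470.00 = 25.45 mm; ȳ = 301195.00/5470.00 = 55.06 mm.

x̄ = 25.45 mm, ȳ = 55.06 mm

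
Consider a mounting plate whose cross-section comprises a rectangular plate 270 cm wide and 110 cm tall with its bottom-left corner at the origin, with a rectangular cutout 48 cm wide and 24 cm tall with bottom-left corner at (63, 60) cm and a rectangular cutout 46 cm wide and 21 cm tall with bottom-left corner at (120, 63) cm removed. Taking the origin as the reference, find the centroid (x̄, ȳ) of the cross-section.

plate: A = 270 × 110 = 29700.00, centroid at (135.00, 55.00).
hole 1: A = −(48 × 24) = -1152.00, centroid at (87.00, 72.00).
hole 2: A = −(46 × 21) = -966.00, centroid at (143.00, 73.50).
ΣA = 27582.00 cm²
ΣAx̄ = (29700.00)(135.00) + (-1152.00)(87.00) + (-966.00)(143.00) = 3771138.00 cm³
ΣAȳ = (29700.00)(55.00) + (-1152.00)(72.00) + (-966.00)(73.50) = 1479555.00 cm³
x̄ = 3771138.00 / 27582.00 = 136.72 cm
ȳ = 1479555.00 / 27582.00 = 53.64 cm

x̄ = 136.72 cm, ȳ = 53.64 cm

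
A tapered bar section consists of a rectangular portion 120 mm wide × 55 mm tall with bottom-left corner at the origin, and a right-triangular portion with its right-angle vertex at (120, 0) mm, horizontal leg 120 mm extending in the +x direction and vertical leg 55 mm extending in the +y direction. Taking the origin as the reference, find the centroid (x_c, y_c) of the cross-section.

rectangular portion: A = 120 × 55 = 6600.00, centroid at (60.00, 27.50).
triangular portion: A = ½·120·55 = 3300.00, centroid at (160.00, 18.33).
ΣA = 9900.00 mm², ΣAx_c = 924000.00 mm³, ΣAy_c = 242000.00 mm³.
x_c = 924000.00/9900.00 = 93.33 mm; y_c = 242000.00/9900.00 = 24.44 mm.

x_c = 93.33 mm, y_c = 24.44 mm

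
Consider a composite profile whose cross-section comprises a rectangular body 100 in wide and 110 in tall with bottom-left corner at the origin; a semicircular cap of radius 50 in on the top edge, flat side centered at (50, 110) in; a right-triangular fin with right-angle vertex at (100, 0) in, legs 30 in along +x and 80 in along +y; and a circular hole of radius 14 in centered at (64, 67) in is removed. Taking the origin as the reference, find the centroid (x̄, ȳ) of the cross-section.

rectangular body: A = 100 × 110 = 11000.00, centroid at (50.00, 55.00).
semicircular top: A = ½π·50² = 3926.99, centroid at (50.00, 131.22).
triangular fin: A = ½·30·80 = 1200.00, centroid at (110.00, 26.67).
hole: A = −π·14² = -615.75, centroid at (64.00, 67.00).
ΣA = 15511.24 in², ΣAx̄ = 838941.40 in³, ΣAȳ = 1111046.93 in³.
x̄ = 838941.40/15511.24 = 54.09 in; ȳ = 1111046.93/15511.24 = 71.63 in.

x̄ = 54.09 in, ȳ = 71.63 in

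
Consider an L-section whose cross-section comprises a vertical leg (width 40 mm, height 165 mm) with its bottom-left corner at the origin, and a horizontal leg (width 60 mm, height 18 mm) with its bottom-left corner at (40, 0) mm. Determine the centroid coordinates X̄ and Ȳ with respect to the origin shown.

vertical leg: A = 40 × 165 = 6600.00, centroid at (20.00, 82.50).
horizontal leg: A = 60 × 18 = 1080.00, centroid at (70.00, 9.00).
ΣA = 7680.00 mm², ΣAX̄ = 207600.00 mm³, ΣAȲ = 554220.00 mm³.
X̄ = 207600.00/7680.00 = 27.03 mm; Ȳ = 554220.00/7680.00 = 72.16 mm.

X̄ = 27.03 mm, Ȳ = 72.16 mm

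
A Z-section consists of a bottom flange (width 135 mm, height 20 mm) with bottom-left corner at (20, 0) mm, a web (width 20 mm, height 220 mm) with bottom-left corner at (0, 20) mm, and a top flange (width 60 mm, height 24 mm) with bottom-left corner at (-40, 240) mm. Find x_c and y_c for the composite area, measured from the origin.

bottom flange: A = 135 × 20 = 2700.00, centroid at (87.50, 10.00).
web: A = 20 × 220 = 4400.00, centroid at (10.00, 130.00).
top flange: A = 60 × 24 = 1440.00, centroid at (-10.00, 252.00).
ΣA = 8540.00 mm²
ΣAx_c = (2700.00)(87.50) + (4400.00)(10.00) + (1440.00)(-10.00) = 265850.00 mm³
ΣAy_c = (2700.00)(10.00) + (4400.00)(130.00) + (1440.00)(252.00) = 961880.00 mm³
x_c = 265850.00 / 8540.00 = 31.13 mm
y_c = 961880.00 / 8540.00 = 112.63 mm

x_c = 31.13 mm, y_c = 112.63 mm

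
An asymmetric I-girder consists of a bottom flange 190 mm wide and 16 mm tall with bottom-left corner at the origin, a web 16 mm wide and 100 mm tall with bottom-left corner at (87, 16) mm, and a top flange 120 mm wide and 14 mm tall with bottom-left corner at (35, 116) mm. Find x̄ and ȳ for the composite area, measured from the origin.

bottom flange: A = 190 × 16 = 3040.00, centroid at (95.00, 8.00).
web: A = 16 × 100 = 1600.00, centroid at (95.00, 66.00).
top flange: A = 120 × 14 = 1680.00, centroid at (95.00, 123.00).
ΣA = 6320.00 mm², ΣAx̄ = 600400.00 mm³, ΣAȳ = 336560.00 mm³.
x̄ = 600400.00/6320.00 = 95.00 mm; ȳ = 336560.00/6320.00 = 53.25 mm.

x̄ = 95.00 mm, ȳ = 53.25 mm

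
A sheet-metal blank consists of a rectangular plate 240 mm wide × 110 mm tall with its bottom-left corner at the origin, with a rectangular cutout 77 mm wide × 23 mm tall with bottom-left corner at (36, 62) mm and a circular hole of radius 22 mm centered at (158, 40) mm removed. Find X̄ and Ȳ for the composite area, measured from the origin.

plate: A = 240 × 110 = 26400.00, centroid at (120.00, 55.00).
hole 1: A = −(77 × 23) = -1771.00, centroid at (74.50, 73.50).
hole 2: A = −π·22² = -1520.53, centroid at (158.00, 40.00).
ΣA = 23108.47 mm²
ΣAX̄ = (26400.00)(120.00) + (-1771.00)(74.50) + (-1520.53)(158.00) = 2795816.63 mm³
ΣAȲ = (26400.00)(55.00) + (-1771.00)(73.50) + (-1520.53)(40.00) = 1261010.27 mm³
X̄ = 2795816.63 / 23108.47 = 120.99 mm
Ȳ = 1261010.27 / 23108.47 = 54.57 mm

X̄ = 120.99 mm, Ȳ = 54.57 mm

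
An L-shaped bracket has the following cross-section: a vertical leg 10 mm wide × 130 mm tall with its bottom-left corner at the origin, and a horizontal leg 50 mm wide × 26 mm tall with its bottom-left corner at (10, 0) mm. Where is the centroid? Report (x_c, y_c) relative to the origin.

vertical leg: A = 10 × 130 = 1300.00, centroid at (5.00, 65.00).
horizontal leg: A = 50 × 26 = 1300.00, centroid at (35.00, 13.00).
ΣA = 2600.00 mm², ΣAx_c = 52000.00 mm³, ΣAy_c = 101400.00 mm³.
x_c = 52000.00/2600.00 = 20.00 mm; y_c = 101400.00/2600.00 = 39.00 mm.

x_c = 20.00 mm, y_c = 39.00 mm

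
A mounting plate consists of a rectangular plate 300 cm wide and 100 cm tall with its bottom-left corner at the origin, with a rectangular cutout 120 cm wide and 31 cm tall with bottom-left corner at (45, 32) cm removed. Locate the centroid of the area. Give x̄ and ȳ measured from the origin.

x̄ = 156.37 cm, ȳ = 50.35 cm

plate: A = 300 × 100 = 30000.00, centroid at (150.00, 50.00).
hole: A = −(120 × 31) = -3720.00, centroid at (105.00, 47.50).
ΣA = 26280.00 cm², ΣAx̄ = 4109400.00 cm³, ΣAȳ = 1323300.00 cm³.
x̄ = 4109400.00/26280.00 = 156.37 cm; ȳ = 1323300.00/26280.00 = 50.35 cm.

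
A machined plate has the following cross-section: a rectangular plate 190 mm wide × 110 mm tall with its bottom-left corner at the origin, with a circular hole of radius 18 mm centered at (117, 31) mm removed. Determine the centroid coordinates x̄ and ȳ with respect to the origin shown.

x̄ = 93.87 mm, ȳ = 56.23 mm

plate: A = 190 × 110 = 20900.00, centroid at (95.00, 55.00).
hole: A = −π·18² = -1017.88, centroid at (117.00, 31.00).
ΣA = 19882.12 mm²
ΣAx̄ = (20900.00)(95.00) + (-1017.88)(117.00) = 1866408.51 mm³
ΣAȳ = (20900.00)(55.00) + (-1017.88)(31.00) = 1117945.84 mm³
x̄ = 1866408.51 / 19882.12 = 93.87 mm
ȳ = 1117945.84 / 19882.12 = 56.23 mm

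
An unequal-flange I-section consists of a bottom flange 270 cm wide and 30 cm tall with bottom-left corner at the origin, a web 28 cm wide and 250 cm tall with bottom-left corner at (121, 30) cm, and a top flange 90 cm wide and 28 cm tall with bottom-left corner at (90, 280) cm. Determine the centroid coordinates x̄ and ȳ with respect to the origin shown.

Part | A | x̄ᵢ | ȳᵢ | A·x̄ᵢ | A·ȳᵢ
bottom flange | 8100.00 | 135.00 | 15.00 | 1093500.00 | 121500.00
web | 7000.00 | 135.00 | 155.00 | 945000.00 | 1085000.00
top flange | 2520.00 | 135.00 | 294.00 | 340200.00 | 740880.00
Σ | 17620.00 |  |  | 2378700.00 | 1947380.00
x̄ = 2378700.00 / 17620.00 = 135.00 cm
ȳ = 1947380.00 / 17620.00 = 110.52 cm

x̄ = 135.00 cm, ȳ = 110.52 cm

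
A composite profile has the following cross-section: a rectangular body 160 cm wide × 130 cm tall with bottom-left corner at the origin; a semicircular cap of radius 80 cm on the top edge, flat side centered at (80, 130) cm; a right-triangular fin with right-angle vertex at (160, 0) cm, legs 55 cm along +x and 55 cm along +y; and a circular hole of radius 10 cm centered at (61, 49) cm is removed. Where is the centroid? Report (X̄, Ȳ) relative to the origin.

X̄ = 84.83 cm, Ȳ = 93.99 cm

rectangular body: A = 160 × 130 = 20800.00, centroid at (80.00, 65.00).
semicircular top: A = ½π·80² = 10053.10, centroid at (80.00, 163.95).
triangular fin: A = ½·55·55 = 1512.50, centroid at (178.33, 18.33).
hole: A = −π·10² = -314.16, centroid at (61.00, 49.00).
ΣA = 32051.44 cm², ΣAX̄ = 2718813.17 cm³, ΣAȲ = 3012571.24 cm³.
X̄ = 2718813.17/32051.44 = 84.83 cm; Ȳ = 3012571.24/32051.44 = 93.99 cm.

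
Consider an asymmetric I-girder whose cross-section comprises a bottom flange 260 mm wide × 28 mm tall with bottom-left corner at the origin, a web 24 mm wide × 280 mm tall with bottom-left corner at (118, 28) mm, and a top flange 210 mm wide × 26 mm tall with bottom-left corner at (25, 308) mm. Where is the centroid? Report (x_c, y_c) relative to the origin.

x_c = 130.00 mm, y_c = 153.32 mm

bottom flange: A = 260 × 28 = 7280.00, centroid at (130.00, 14.00).
web: A = 24 × 280 = 6720.00, centroid at (130.00, 168.00).
top flange: A = 210 × 26 = 5460.00, centroid at (130.00, 321.00).
ΣA = 19460.00 mm²
ΣAx_c = (7280.00)(130.00) + (6720.00)(130.00) + (5460.00)(130.00) = 2529800.00 mm³
ΣAy_c = (7280.00)(14.00) + (6720.00)(168.00) + (5460.00)(321.00) = 2983540.00 mm³
x_c = 2529800.00 / 19460.00 = 130.00 mm
y_c = 2983540.00 / 19460.00 = 153.32 mm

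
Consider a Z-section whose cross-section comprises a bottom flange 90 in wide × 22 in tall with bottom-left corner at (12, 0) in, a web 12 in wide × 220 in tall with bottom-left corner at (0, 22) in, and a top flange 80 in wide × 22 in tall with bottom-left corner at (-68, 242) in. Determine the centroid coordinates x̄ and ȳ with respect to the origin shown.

bottom flange: A = 90 × 22 = 1980.00, centroid at (57.00, 11.00).
web: A = 12 × 220 = 2640.00, centroid at (6.00, 132.00).
top flange: A = 80 × 22 = 1760.00, centroid at (-28.00, 253.00).
ΣA = 6380.00 in²
ΣAx̄ = (1980.00)(57.00) + (2640.00)(6.00) + (1760.00)(-28.00) = 79420.00 in³
ΣAȳ = (1980.00)(11.00) + (2640.00)(132.00) + (1760.00)(253.00) = 815540.00 in³
x̄ = 79420.00 / 6380.00 = 12.45 in
ȳ = 815540.00 / 6380.00 = 127.83 in

x̄ = 12.45 in, ȳ = 127.83 in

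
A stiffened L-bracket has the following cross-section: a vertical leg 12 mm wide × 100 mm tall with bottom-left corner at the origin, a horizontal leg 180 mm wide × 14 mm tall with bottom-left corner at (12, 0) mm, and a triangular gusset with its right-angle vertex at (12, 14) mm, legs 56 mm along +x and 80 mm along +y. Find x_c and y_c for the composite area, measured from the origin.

Part | A | x̄ᵢ | ȳᵢ | A·x̄ᵢ | A·ȳᵢ
vertical leg | 1200.00 | 6.00 | 50.00 | 7200.00 | 60000.00
horizontal leg | 2520.00 | 102.00 | 7.00 | 257040.00 | 17640.00
gusset | 2240.00 | 30.67 | 40.67 | 68693.33 | 91093.33
Σ | 5960.00 |  |  | 332933.33 | 168733.33
x_c = 332933.33 / 5960.00 = 55.86 mm
y_c = 168733.33 / 5960.00 = 28.31 mm

x_c = 55.86 mm, y_c = 28.31 mm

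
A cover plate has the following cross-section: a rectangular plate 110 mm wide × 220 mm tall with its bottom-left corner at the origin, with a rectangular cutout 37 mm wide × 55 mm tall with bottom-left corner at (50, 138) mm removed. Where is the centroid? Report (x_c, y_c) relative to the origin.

x_c = 53.76 mm, y_c = 104.90 mm

plate: A = 110 × 220 = 24200.00, centroid at (55.00, 110.00).
hole: A = −(37 × 55) = -2035.00, centroid at (68.50, 165.50).
ΣA = 22165.00 mm²
ΣAx_c = (24200.00)(55.00) + (-2035.00)(68.50) = 1191602.50 mm³
ΣAy_c = (24200.00)(110.00) + (-2035.00)(165.50) = 2325207.50 mm³
x_c = 1191602.50 / 22165.00 = 53.76 mm
y_c = 2325207.50 / 22165.00 = 104.90 mm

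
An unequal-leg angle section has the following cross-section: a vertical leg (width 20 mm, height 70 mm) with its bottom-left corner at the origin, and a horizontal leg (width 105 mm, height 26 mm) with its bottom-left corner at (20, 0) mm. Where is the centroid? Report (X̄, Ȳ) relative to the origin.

X̄ = 51.31 mm, Ȳ = 20.46 mm

Part | A | x̄ᵢ | ȳᵢ | A·x̄ᵢ | A·ȳᵢ
vertical leg | 1400.00 | 10.00 | 35.00 | 14000.00 | 49000.00
horizontal leg | 2730.00 | 72.50 | 13.00 | 197925.00 | 35490.00
Σ | 4130.00 |  |  | 211925.00 | 84490.00
X̄ = 211925.00 / 4130.00 = 51.31 mm
Ȳ = 84490.00 / 4130.00 = 20.46 mm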